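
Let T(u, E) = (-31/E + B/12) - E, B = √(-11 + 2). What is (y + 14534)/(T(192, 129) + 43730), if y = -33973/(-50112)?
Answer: 88078391680985167/264215334193424010 - 1346740933069*I/704574224515797360 ≈ 0.33336 - 1.9114e-6*I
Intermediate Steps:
B = 3*I (B = √(-9) = 3*I ≈ 3.0*I)
y = 33973/50112 (y = -33973*(-1/50112) = 33973/50112 ≈ 0.67794)
T(u, E) = -E - 31/E + I/4 (T(u, E) = (-31/E + (3*I)/12) - E = (-31/E + (3*I)*(1/12)) - E = (-31/E + I/4) - E = -E - 31/E + I/4)
(y + 14534)/(T(192, 129) + 43730) = (33973/50112 + 14534)/((-1*129 - 31/129 + I/4) + 43730) = 728361781/(50112*((-129 - 31*1/129 + I/4) + 43730)) = 728361781/(50112*((-129 - 31/129 + I/4) + 43730)) = 728361781/(50112*((-16672/129 + I/4) + 43730)) = 728361781/(50112*(5624498/129 + I/4)) = 728361781*(266256*(5624498/129 - I/4)/506159644048705)/50112 = 1346740933069*(5624498/129 - I/4)/176143556128949340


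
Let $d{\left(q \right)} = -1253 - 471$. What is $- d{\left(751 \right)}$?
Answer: $1724$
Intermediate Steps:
$d{\left(q \right)} = -1724$
$- d{\left(751 \right)} = \left(-1\right) \left(-1724\right) = 1724$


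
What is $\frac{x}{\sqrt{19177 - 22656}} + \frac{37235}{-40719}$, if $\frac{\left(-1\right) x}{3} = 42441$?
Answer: $- \frac{37235}{40719} + \frac{18189 i \sqrt{71}}{71} \approx -0.91444 + 2158.6 i$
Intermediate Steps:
$x = -127323$ ($x = \left(-3\right) 42441 = -127323$)
$\frac{x}{\sqrt{19177 - 22656}} + \frac{37235}{-40719} = - \frac{127323}{\sqrt{19177 - 22656}} + \frac{37235}{-40719} = - \frac{127323}{\sqrt{-3479}} + 37235 \left(- \frac{1}{40719}\right) = - \frac{127323}{7 i \sqrt{71}} - \frac{37235}{40719} = - 127323 \left(- \frac{i \sqrt{71}}{497}\right) - \frac{37235}{40719} = \frac{18189 i \sqrt{71}}{71} - \frac{37235}{40719} = - \frac{37235}{40719} + \frac{18189 i \sqrt{71}}{71}$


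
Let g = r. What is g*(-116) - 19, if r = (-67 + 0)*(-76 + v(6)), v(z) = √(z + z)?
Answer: -590691 + 15544*√3 ≈ -5.6377e+5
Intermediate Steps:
v(z) = √2*√z (v(z) = √(2*z) = √2*√z)
r = 5092 - 134*√3 (r = (-67 + 0)*(-76 + √2*√6) = -67*(-76 + 2*√3) = 5092 - 134*√3 ≈ 4859.9)
g = 5092 - 134*√3 ≈ 4859.9
g*(-116) - 19 = (5092 - 134*√3)*(-116) - 19 = (-590672 + 15544*√3) - 19 = -590691 + 15544*√3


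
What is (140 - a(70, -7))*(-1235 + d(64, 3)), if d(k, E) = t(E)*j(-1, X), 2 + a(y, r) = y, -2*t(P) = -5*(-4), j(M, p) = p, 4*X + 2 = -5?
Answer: -87660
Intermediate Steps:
X = -7/4 (X = -½ + (¼)*(-5) = -½ - 5/4 = -7/4 ≈ -1.7500)
t(P) = -10 (t(P) = -(-5)*(-4)/2 = -½*20 = -10)
a(y, r) = -2 + y
d(k, E) = 35/2 (d(k, E) = -10*(-7/4) = 35/2)
(140 - a(70, -7))*(-1235 + d(64, 3)) = (140 - (-2 + 70))*(-1235 + 35/2) = (140 - 1*68)*(-2435/2) = (140 - 68)*(-2435/2) = 72*(-2435/2) = -87660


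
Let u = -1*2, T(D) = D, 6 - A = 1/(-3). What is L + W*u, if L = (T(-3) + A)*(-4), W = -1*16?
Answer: 56/3 ≈ 18.667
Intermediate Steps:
A = 19/3 (A = 6 - 1/(-3) = 6 - 1*(-⅓) = 6 + ⅓ = 19/3 ≈ 6.3333)
W = -16
u = -2
L = -40/3 (L = (-3 + 19/3)*(-4) = (10/3)*(-4) = -40/3 ≈ -13.333)
L + W*u = -40/3 - 16*(-2) = -40/3 + 32 = 56/3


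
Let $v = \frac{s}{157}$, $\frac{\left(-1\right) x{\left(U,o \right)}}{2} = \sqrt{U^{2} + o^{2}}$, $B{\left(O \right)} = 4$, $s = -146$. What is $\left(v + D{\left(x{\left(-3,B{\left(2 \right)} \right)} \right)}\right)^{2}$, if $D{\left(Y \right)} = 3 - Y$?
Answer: $\frac{3591025}{24649} \approx 145.69$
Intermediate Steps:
$x{\left(U,o \right)} = - 2 \sqrt{U^{2} + o^{2}}$
$v = - \frac{146}{157} \approx -0.92994$
$\left(v + D{\left(x{\left(-3,B{\left(2 \right)} \right)} \right)}\right)^{2} = \left(- \frac{146}{157} - \left(-3 - 2 \sqrt{\left(-3\right)^{2} + 4^{2}}\right)\right)^{2} = \left(- \frac{146}{157} - \left(-3 - 2 \sqrt{9 + 16}\right)\right)^{2} = \left(- \frac{146}{157} - \left(-3 - 2 \sqrt{25}\right)\right)^{2} = \left(- \frac{146}{157} - \left(-3 - 10\right)\right)^{2} = \left(- \frac{146}{157} + \left(3 - -10\right)\right)^{2} = \left(- \frac{146}{157} + \left(3 + 10\right)\right)^{2} = \left(- \frac{146}{157} + 13\right)^{2} = \left(\frac{1895}{157}\right)^{2} = \frac{3591025}{24649}$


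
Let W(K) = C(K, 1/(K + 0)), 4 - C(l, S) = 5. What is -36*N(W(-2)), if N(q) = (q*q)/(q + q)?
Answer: 18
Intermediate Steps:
C(l, S) = -1 (C(l, S) = 4 - 1*5 = 4 - 5 = -1)
W(K) = -1
N(q) = q/2 (N(q) = q²/((2*q)) = q²*(1/(2*q)) = q/2)
-36*N(W(-2)) = -18*(-1) = -36*(-½) = 18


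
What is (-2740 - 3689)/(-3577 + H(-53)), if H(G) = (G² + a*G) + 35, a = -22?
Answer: -6429/433 ≈ -14.848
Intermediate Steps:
H(G) = 35 + G² - 22*G (H(G) = (G² - 22*G) + 35 = 35 + G² - 22*G)
(-2740 - 3689)/(-3577 + H(-53)) = (-2740 - 3689)/(-3577 + (35 + (-53)² - 22*(-53))) = -6429/(-3577 + (35 + 2809 + 1166)) = -6429/(-3577 + 4010) = -6429/433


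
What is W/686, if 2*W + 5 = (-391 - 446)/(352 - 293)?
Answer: -283/20237 ≈ -0.013984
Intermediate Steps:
W = -566/59 (W = -5/2 + ((-391 - 446)/(352 - 293))/2 = -5/2 + (-837/59)/2 = -5/2 + (-837*1/59)/2 = -5/2 + (1/2)*(-837/59) = -5/2 - 837/118 = -566/59 ≈ -9.5932)
W/686 = -566/59/686 = -566/59*1/686 = -283/20237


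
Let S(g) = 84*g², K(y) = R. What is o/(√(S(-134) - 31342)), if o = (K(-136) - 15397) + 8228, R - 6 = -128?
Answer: -7291*√1476962/1476962 ≈ -5.9993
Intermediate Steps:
R = -122 (R = 6 - 128 = -122)
K(y) = -122
o = -7291 (o = (-122 - 15397) + 8228 = -15519 + 8228 = -7291)
o/(√(S(-134) - 31342)) = -7291/√(84*(-134)² - 31342) = -7291/√(84*17956 - 31342) = -7291/√(1508304 - 31342) = -7291*√1476962/1476962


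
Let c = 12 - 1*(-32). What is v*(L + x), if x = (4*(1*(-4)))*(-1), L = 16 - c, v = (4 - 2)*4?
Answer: -96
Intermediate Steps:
c = 44 (c = 12 + 32 = 44)
v = 8 (v = 2*4 = 8)
L = -28 (L = 16 - 1*44 = 16 - 44 = -28)
x = 16 (x = (4*(-4))*(-1) = -16*(-1) = 16)
v*(L + x) = 8*(-28 + 16) = 8*(-12) = -96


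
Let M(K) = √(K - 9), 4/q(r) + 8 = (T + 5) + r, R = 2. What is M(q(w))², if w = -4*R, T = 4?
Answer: -67/7 ≈ -9.5714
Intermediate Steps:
w = -8 (w = -4*2 = -8)
q(r) = 4/(1 + r) (q(r) = 4/(-8 + ((4 + 5) + r)) = 4/(-8 + (9 + r)) = 4/(1 + r))
M(K) = √(-9 + K)
M(q(w))² = (√(-9 + 4/(1 - 8)))² = (√(-9 + 4/(-7)))² = (√(-9 + 4*(-⅐)))² = (√(-9 - 4/7))² = (√(-67/7))² = (I*√469/7)² = -67/7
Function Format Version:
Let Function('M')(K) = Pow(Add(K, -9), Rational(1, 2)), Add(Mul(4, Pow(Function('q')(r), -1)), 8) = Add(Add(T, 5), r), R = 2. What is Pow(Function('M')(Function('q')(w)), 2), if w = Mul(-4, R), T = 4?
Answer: Rational(-67, 7) ≈ -9.5714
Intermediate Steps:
w = -8 (w = Mul(-4, 2) = -8)
Function('q')(r) = Mul(4, Pow(Add(1, r), -1)) (Function('q')(r) = Mul(4, Pow(Add(-8, Add(Add(4, 5), r)), -1)) = Mul(4, Pow(Add(-8, Add(9, r)), -1)) = Mul(4, Pow(Add(1, r), -1)))
Function('M')(K) = Pow(Add(-9, K), Rational(1, 2))
Pow(Function('M')(Function('q')(w)), 2) = Pow(Pow(Add(-9, Mul(4, Pow(Add(1, -8), -1))), Rational(1, 2)), 2) = Pow(Pow(Add(-9, Mul(4, Pow(-7, -1))), Rational(1, 2)), 2) = Pow(Pow(Add(-9, Mul(4, Rational(-1, 7))), Rational(1, 2)), 2) = Pow(Pow(Add(-9, Rational(-4, 7)), Rational(1, 2)), 2) = Pow(Pow(Rational(-67, 7), Rational(1, 2)), 2) = Pow(Mul(Rational(1, 7), I, Pow(469, Rational(1, 2))), 2) = Rational(-67, 7)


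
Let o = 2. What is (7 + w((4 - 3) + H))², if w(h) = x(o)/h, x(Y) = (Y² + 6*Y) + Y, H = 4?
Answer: 2809/25 ≈ 112.36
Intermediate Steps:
x(Y) = Y² + 7*Y
w(h) = 18/h (w(h) = (2*(7 + 2))/h = (2*9)/h = 18/h)
(7 + w((4 - 3) + H))² = (7 + 18/((4 - 3) + 4))² = (7 + 18/(1 + 4))² = (7 + 18/5)² = (53/5)² = 2809/25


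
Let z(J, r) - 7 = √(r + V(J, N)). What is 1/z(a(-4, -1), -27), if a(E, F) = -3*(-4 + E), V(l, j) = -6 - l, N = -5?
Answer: 7/106 - I*√57/106 ≈ 0.066038 - 0.071225*I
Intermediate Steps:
a(E, F) = 12 - 3*E
z(J, r) = 7 + √(-6 + r - J) (z(J, r) = 7 + √(r + (-6 - J)) = 7 + √(-6 + r - J))
1/z(a(-4, -1), -27) = 1/(7 + √(-6 - 27 - (12 - 3*(-4)))) = 1/(7 + √(-6 - 27 - (12 + 12))) = 1/(7 + √(-6 - 27 - 1*24)) = 1/(7 + √(-6 - 27 - 24)) = 1/(7 + √(-57)) = 1/(7 + I*√57)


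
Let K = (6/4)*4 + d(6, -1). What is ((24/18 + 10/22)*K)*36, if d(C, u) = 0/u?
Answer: 4248/11 ≈ 386.18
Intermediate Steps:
d(C, u) = 0
K = 6 (K = (6/4)*4 + 0 = (6*(¼))*4 + 0 = (3/2)*4 + 0 = 6 + 0 = 6)
((24/18 + 10/22)*K)*36 = ((24/18 + 10/22)*6)*36 = ((24*(1/18) + 10*(1/22))*6)*36 = ((4/3 + 5/11)*6)*36 = ((59/33)*6)*36 = (118/11)*36 = 4248/11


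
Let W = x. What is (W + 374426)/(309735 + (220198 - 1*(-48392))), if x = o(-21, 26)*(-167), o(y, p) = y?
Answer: 377933/578325 ≈ 0.65350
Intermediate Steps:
x = 3507 (x = -21*(-167) = 3507)
W = 3507
(W + 374426)/(309735 + (220198 - 1*(-48392))) = (3507 + 374426)/(309735 + (220198 - 1*(-48392))) = 377933/(309735 + (220198 + 48392)) = 377933/(309735 + 268590) = 377933/578325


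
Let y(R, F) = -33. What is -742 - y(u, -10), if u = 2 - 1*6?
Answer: -709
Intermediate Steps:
u = -4 (u = 2 - 6 = -4)
-742 - y(u, -10) = -742 - 1*(-33) = -742 + 33 = -709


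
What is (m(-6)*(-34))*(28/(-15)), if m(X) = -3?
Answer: -952/5 ≈ -190.40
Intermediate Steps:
(m(-6)*(-34))*(28/(-15)) = (-3*(-34))*(28/(-15)) = 102*(28*(-1/15)) = 102*(-28/15) = -952/5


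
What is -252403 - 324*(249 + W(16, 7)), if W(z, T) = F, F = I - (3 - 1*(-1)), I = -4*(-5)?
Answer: -338263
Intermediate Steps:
I = 20
F = 16 (F = 20 - (3 - 1*(-1)) = 20 - (3 + 1) = 20 - 1*4 = 20 - 4 = 16)
W(z, T) = 16
-252403 - 324*(249 + W(16, 7)) = -252403 - 324*(249 + 16) = -252403 - 324*265 = -252403 - 85860 = -338263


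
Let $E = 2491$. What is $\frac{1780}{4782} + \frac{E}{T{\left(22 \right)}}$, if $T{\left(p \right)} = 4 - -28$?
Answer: $\frac{5984461}{76512} \approx 78.216$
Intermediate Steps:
$T{\left(p \right)} = 32$ ($T{\left(p \right)} = 4 + 28 = 32$)
$\frac{1780}{4782} + \frac{E}{T{\left(22 \right)}} = \frac{1780}{4782} + \frac{2491}{32} = 1780 \cdot \frac{1}{4782} + 2491 \cdot \frac{1}{32} = \frac{890}{2391} + \frac{2491}{32} = \frac{5984461}{76512}$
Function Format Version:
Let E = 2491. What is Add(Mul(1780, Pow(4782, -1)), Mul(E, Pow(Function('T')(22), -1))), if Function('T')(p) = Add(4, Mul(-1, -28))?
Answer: Rational(5984461, 76512) ≈ 78.216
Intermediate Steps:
Function('T')(p) = 32 (Function('T')(p) = Add(4, 28) = 32)
Add(Mul(1780, Pow(4782, -1)), Mul(E, Pow(Function('T')(22), -1))) = Add(Mul(1780, Pow(4782, -1)), Mul(2491, Pow(32, -1))) = Add(Mul(1780, Rational(1, 4782)), Mul(2491, Rational(1, 32))) = Add(Rational(890, 2391), Rational(2491, 32)) = Rational(5984461, 76512)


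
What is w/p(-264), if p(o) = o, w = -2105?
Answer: 2105/264 ≈ 7.9735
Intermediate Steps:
w/p(-264) = -2105/(-264) = -2105*(-1/264) = 2105/264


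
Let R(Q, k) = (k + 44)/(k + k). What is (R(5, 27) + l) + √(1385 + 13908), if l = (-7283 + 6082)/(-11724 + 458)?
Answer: 216185/152091 + √15293 ≈ 125.09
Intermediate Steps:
R(Q, k) = (44 + k)/(2*k) (R(Q, k) = (44 + k)/((2*k)) = (44 + k)*(1/(2*k)) = (44 + k)/(2*k))
l = 1201/11266 (l = -1201/(-11266) = -1201*(-1/11266) = 1201/11266 ≈ 0.10660)
(R(5, 27) + l) + √(1385 + 13908) = ((½)*(44 + 27)/27 + 1201/11266) + √(1385 + 13908) = ((½)*(1/27)*71 + 1201/11266) + √15293 = (71/54 + 1201/11266) + √15293 = 216185/152091 + √15293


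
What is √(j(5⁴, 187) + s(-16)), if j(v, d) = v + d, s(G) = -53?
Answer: √759 ≈ 27.550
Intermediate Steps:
j(v, d) = d + v
√(j(5⁴, 187) + s(-16)) = √((187 + 5⁴) - 53) = √((187 + 625) - 53) = √(812 - 53) = √759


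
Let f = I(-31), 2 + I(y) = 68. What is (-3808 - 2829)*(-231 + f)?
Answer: 1095105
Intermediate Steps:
I(y) = 66 (I(y) = -2 + 68 = 66)
f = 66
(-3808 - 2829)*(-231 + f) = (-3808 - 2829)*(-231 + 66) = -6637*(-165) = 1095105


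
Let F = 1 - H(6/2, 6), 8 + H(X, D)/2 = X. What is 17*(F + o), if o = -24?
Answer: -221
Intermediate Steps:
H(X, D) = -16 + 2*X
F = 11 (F = 1 - (-16 + 2*(6/2)) = 1 - (-16 + 2*(6*(1/2))) = 1 - (-16 + 2*3) = 1 - (-16 + 6) = 1 - 1*(-10) = 1 + 10 = 11)
17*(F + o) = 17*(11 - 24) = 17*(-13) = -221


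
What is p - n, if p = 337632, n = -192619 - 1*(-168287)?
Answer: 361964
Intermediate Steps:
n = -24332 (n = -192619 + 168287 = -24332)
p - n = 337632 - 1*(-24332) = 337632 + 24332 = 361964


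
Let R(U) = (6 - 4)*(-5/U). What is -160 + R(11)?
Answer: -1770/11 ≈ -160.91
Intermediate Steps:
R(U) = -10/U (R(U) = 2*(-5/U) = -10/U)
-160 + R(11) = -160 - 10/11 = -1770/11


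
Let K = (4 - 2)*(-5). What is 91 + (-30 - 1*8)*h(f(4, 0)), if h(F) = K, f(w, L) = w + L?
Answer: 471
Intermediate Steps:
f(w, L) = L + w
K = -10 (K = 2*(-5) = -10)
h(F) = -10
91 + (-30 - 1*8)*h(f(4, 0)) = 91 + (-30 - 1*8)*(-10) = 91 + (-30 - 8)*(-10) = 91 - 38*(-10) = 91 + 380 = 471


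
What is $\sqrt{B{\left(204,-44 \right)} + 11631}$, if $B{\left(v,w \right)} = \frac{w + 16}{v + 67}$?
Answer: $\frac{\sqrt{854184683}}{271} \approx 107.85$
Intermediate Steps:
$B{\left(v,w \right)} = \frac{16 + w}{67 + v}$
$\sqrt{B{\left(204,-44 \right)} + 11631} = \sqrt{\frac{16 - 44}{67 + 204} + 11631} = \sqrt{\frac{1}{271} \left(-28\right) + 11631} = \sqrt{- \frac{28}{271} + 11631} = \sqrt{\frac{3151973}{271}} = \frac{\sqrt{854184683}}{271}$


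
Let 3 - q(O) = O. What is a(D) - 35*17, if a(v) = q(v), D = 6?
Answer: -598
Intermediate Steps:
q(O) = 3 - O
a(v) = 3 - v
a(D) - 35*17 = (3 - 1*6) - 35*17 = (3 - 6) - 595 = -3 - 595 = -598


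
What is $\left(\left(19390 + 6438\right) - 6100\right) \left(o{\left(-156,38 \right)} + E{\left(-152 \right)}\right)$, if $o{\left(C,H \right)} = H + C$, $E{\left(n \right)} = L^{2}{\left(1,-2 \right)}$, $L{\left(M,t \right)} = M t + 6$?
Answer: $-2012256$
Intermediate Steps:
$L{\left(M,t \right)} = 6 + M t$
$E{\left(n \right)} = 16$ ($E{\left(n \right)} = \left(6 + 1 \left(-2\right)\right)^{2} = \left(6 - 2\right)^{2} = 4^{2} = 16$)
$o{\left(C,H \right)} = C + H$
$\left(\left(19390 + 6438\right) - 6100\right) \left(o{\left(-156,38 \right)} + E{\left(-152 \right)}\right) = \left(\left(19390 + 6438\right) - 6100\right) \left(\left(-156 + 38\right) + 16\right) = \left(25828 - 6100\right) \left(-118 + 16\right) = 19728 \left(-102\right) = -2012256$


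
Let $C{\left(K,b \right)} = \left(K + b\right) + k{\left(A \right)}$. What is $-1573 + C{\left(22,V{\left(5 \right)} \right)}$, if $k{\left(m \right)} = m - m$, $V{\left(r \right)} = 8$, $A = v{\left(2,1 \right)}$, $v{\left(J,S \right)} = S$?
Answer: $-1543$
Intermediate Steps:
$A = 1$
$k{\left(m \right)} = 0$
$C{\left(K,b \right)} = K + b$ ($C{\left(K,b \right)} = \left(K + b\right) + 0 = K + b$)
$-1573 + C{\left(22,V{\left(5 \right)} \right)} = -1573 + \left(22 + 8\right) = -1573 + 30 = -1543$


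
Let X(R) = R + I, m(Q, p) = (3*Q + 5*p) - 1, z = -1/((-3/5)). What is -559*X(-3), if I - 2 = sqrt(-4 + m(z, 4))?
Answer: 559 - 1118*sqrt(5) ≈ -1940.9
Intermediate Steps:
z = 5/3 (z = -1/((-3*1/5)) = -1/(-3/5) = -1*(-5/3) = 5/3 ≈ 1.6667)
m(Q, p) = -1 + 3*Q + 5*p
I = 2 + 2*sqrt(5) (I = 2 + sqrt(-4 + (-1 + 3*(5/3) + 5*4)) = 2 + sqrt(-4 + (-1 + 5 + 20)) = 2 + sqrt(-4 + 24) = 2 + sqrt(20) = 2 + 2*sqrt(5) ≈ 6.4721)
X(R) = 2 + R + 2*sqrt(5) (X(R) = R + (2 + 2*sqrt(5)) = 2 + R + 2*sqrt(5))
-559*X(-3) = -559*(2 - 3 + 2*sqrt(5)) = -559*(-1 + 2*sqrt(5)) = 559 - 1118*sqrt(5)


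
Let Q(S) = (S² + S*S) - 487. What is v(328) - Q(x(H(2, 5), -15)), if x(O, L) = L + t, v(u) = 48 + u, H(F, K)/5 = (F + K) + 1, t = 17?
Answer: 855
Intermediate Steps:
H(F, K) = 5 + 5*F + 5*K (H(F, K) = 5*((F + K) + 1) = 5*(1 + F + K) = 5 + 5*F + 5*K)
x(O, L) = 17 + L (x(O, L) = L + 17 = 17 + L)
Q(S) = -487 + 2*S² (Q(S) = (S² + S²) - 487 = 2*S² - 487 = -487 + 2*S²)
v(328) - Q(x(H(2, 5), -15)) = (48 + 328) - (-487 + 2*(17 - 15)²) = 376 - (-487 + 2*2²) = 376 - (-487 + 2*4) = 376 - (-487 + 8) = 376 - 1*(-479) = 376 + 479 = 855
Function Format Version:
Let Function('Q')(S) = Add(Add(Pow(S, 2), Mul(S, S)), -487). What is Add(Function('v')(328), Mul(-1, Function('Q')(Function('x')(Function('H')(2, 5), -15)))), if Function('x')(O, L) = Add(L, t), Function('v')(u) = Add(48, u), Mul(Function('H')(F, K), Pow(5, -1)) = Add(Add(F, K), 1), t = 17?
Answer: 855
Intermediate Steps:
Function('H')(F, K) = Add(5, Mul(5, F), Mul(5, K)) (Function('H')(F, K) = Mul(5, Add(Add(F, K), 1)) = Mul(5, Add(1, F, K)) = Add(5, Mul(5, F), Mul(5, K)))
Function('x')(O, L) = Add(17, L) (Function('x')(O, L) = Add(L, 17) = Add(17, L))
Function('Q')(S) = Add(-487, Mul(2, Pow(S, 2))) (Function('Q')(S) = Add(Add(Pow(S, 2), Pow(S, 2)), -487) = Add(Mul(2, Pow(S, 2)), -487) = Add(-487, Mul(2, Pow(S, 2))))
Add(Function('v')(328), Mul(-1, Function('Q')(Function('x')(Function('H')(2, 5), -15)))) = Add(Add(48, 328), Mul(-1, Add(-487, Mul(2, Pow(Add(17, -15), 2))))) = Add(376, Mul(-1, Add(-487, Mul(2, Pow(2, 2))))) = Add(376, Mul(-1, Add(-487, Mul(2, 4)))) = Add(376, Mul(-1, Add(-487, 8))) = Add(376, Mul(-1, -479)) = Add(376, 479) = 855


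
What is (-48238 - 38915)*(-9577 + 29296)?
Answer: -1718570007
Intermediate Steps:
(-48238 - 38915)*(-9577 + 29296) = -87153*19719 = -1718570007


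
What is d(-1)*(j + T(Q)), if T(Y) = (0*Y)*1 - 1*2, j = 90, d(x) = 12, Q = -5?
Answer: 1056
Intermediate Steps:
T(Y) = -2 (T(Y) = 0*1 - 2 = 0 - 2 = -2)
d(-1)*(j + T(Q)) = 12*(90 - 2) = 12*88 = 1056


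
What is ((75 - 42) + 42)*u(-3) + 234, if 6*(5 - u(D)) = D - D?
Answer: 609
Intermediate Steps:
u(D) = 5 (u(D) = 5 - (D - D)/6 = 5 - ⅙*0 = 5 + 0 = 5)
((75 - 42) + 42)*u(-3) + 234 = ((75 - 42) + 42)*5 + 234 = (33 + 42)*5 + 234 = 75*5 + 234 = 375 + 234 = 609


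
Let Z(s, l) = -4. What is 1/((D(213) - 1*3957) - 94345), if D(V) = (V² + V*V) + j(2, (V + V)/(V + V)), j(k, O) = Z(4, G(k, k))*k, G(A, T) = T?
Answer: -1/7572 ≈ -0.00013207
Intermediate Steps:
j(k, O) = -4*k
D(V) = -8 + 2*V² (D(V) = (V² + V*V) - 4*2 = (V² + V²) - 8 = 2*V² - 8 = -8 + 2*V²)
1/((D(213) - 1*3957) - 94345) = 1/(((-8 + 2*213²) - 1*3957) - 94345) = 1/(((-8 + 2*45369) - 3957) - 94345) = 1/(((-8 + 90738) - 3957) - 94345) = 1/((90730 - 3957) - 94345) = 1/(86773 - 94345) = 1/(-7572) = -1/7572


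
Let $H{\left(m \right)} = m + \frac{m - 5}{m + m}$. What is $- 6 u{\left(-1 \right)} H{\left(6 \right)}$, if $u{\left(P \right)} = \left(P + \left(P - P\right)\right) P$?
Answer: $- \frac{73}{2} \approx -36.5$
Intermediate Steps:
$H{\left(m \right)} = m + \frac{-5 + m}{2 m}$
$u{\left(P \right)} = P^{2}$ ($u{\left(P \right)} = \left(P + 0\right) P = P P = P^{2}$)
$- 6 u{\left(-1 \right)} H{\left(6 \right)} = - 6 \left(-1\right)^{2} \left(\frac{1}{2} + 6 - \frac{5}{2 \cdot 6}\right) = \left(-6\right) 1 \left(\frac{1}{2} + 6 - \frac{5}{12}\right) = - 6 \left(\frac{1}{2} + 6 - \frac{5}{12}\right) = \left(-6\right) \frac{73}{12} = - \frac{73}{2}$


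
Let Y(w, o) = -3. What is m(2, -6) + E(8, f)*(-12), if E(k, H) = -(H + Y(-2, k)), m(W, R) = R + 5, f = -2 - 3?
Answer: -97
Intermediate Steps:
f = -5
m(W, R) = 5 + R
E(k, H) = 3 - H (E(k, H) = -(H - 3) = -(-3 + H) = 3 - H)
m(2, -6) + E(8, f)*(-12) = (5 - 6) + (3 - 1*(-5))*(-12) = -1 + (3 + 5)*(-12) = -1 + 8*(-12) = -1 - 96 = -97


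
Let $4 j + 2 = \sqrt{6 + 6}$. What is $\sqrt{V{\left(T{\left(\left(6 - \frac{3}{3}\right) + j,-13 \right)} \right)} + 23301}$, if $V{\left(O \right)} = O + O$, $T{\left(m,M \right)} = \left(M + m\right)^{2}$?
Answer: $\sqrt{23447 - 17 \sqrt{3}} \approx 153.03$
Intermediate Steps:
$j = - \frac{1}{2} + \frac{\sqrt{3}}{2}$ ($j = - \frac{1}{2} + \frac{\sqrt{6 + 6}}{4} = - \frac{1}{2} + \frac{\sqrt{12}}{4} = - \frac{1}{2} + \frac{2 \sqrt{3}}{4} = - \frac{1}{2} + \frac{\sqrt{3}}{2} \approx 0.36603$)
$V{\left(O \right)} = 2 O$
$\sqrt{V{\left(T{\left(\left(6 - \frac{3}{3}\right) + j,-13 \right)} \right)} + 23301} = \sqrt{2 \left(-13 - \left(- \frac{11}{2} + 1 - \frac{\sqrt{3}}{2}\right)\right)^{2} + 23301} = \sqrt{2 \left(-13 + \left(\left(6 - 1\right) - \left(\frac{1}{2} - \frac{\sqrt{3}}{2}\right)\right)\right)^{2} + 23301} = \sqrt{2 \left(-13 + \left(5 - \left(\frac{1}{2} - \frac{\sqrt{3}}{2}\right)\right)\right)^{2} + 23301} = \sqrt{2 \left(-13 + \left(\frac{9}{2} + \frac{\sqrt{3}}{2}\right)\right)^{2} + 23301} = \sqrt{2 \left(- \frac{17}{2} + \frac{\sqrt{3}}{2}\right)^{2} + 23301} = \sqrt{23301 + 2 \left(- \frac{17}{2} + \frac{\sqrt{3}}{2}\right)^{2}}$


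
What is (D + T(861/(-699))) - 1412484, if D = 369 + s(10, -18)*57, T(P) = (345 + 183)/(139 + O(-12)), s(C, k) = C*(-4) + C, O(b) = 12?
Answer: -213487047/151 ≈ -1.4138e+6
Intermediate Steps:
s(C, k) = -3*C (s(C, k) = -4*C + C = -3*C)
T(P) = 528/151 (T(P) = (345 + 183)/(139 + 12) = 528/151)
D = -1341 (D = 369 - 3*10*57 = 369 - 30*57 = 369 - 1710 = -1341)
(D + T(861/(-699))) - 1412484 = (-1341 + 528/151) - 1412484 = -201963/151 - 1412484 = -213487047/151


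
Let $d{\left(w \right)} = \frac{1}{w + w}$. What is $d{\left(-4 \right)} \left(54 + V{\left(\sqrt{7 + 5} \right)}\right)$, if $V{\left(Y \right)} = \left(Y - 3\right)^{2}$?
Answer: $- \frac{75}{8} + \frac{3 \sqrt{3}}{2} \approx -6.7769$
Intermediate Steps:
$d{\left(w \right)} = \frac{1}{2 w}$
$V{\left(Y \right)} = \left(-3 + Y\right)^{2}$
$d{\left(-4 \right)} \left(54 + V{\left(\sqrt{7 + 5} \right)}\right) = \frac{1}{2 \left(-4\right)} \left(54 + \left(-3 + \sqrt{7 + 5}\right)^{2}\right) = \frac{1}{2} \left(- \frac{1}{4}\right) \left(54 + \left(-3 + \sqrt{12}\right)^{2}\right) = - \frac{54 + \left(-3 + 2 \sqrt{3}\right)^{2}}{8} = - \frac{27}{4} - \frac{\left(-3 + 2 \sqrt{3}\right)^{2}}{8}$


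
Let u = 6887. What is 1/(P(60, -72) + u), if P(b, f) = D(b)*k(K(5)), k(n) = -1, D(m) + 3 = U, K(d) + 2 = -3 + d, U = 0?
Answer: 1/6890 ≈ 0.00014514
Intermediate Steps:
K(d) = -5 + d (K(d) = -2 + (-3 + d) = -5 + d)
D(m) = -3 (D(m) = -3 + 0 = -3)
P(b, f) = 3 (P(b, f) = -3*(-1) = 3)
1/(P(60, -72) + u) = 1/(3 + 6887) = 1/6890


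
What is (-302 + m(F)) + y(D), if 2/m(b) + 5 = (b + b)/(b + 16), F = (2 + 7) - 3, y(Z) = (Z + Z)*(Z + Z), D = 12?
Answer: 13404/49 ≈ 273.55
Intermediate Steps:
y(Z) = 4*Z**2 (y(Z) = (2*Z)*(2*Z) = 4*Z**2)
F = 6 (F = 9 - 3 = 6)
m(b) = 2/(-5 + 2*b/(16 + b)) (m(b) = 2/(-5 + (b + b)/(b + 16)) = 2/(-5 + (2*b)/(16 + b)) = 2/(-5 + 2*b/(16 + b)))
(-302 + m(F)) + y(D) = (-302 + 2*(-16 - 1*6)/(80 + 3*6)) + 4*12**2 = (-302 + 2*(-16 - 6)/(80 + 18)) + 4*144 = (-302 + 2*(-22)/98) + 576 = (-302 + 2*(1/98)*(-22)) + 576 = (-302 - 22/49) + 576 = -14820/49 + 576 = 13404/49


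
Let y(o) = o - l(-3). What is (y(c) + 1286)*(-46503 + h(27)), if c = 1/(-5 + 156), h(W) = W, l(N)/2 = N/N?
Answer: -9010999260/151 ≈ -5.9676e+7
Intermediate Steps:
l(N) = 2 (l(N) = 2*(N/N) = 2*1 = 2)
c = 1/151 ≈ 0.0066225
y(o) = -2 + o (y(o) = o - 1*2 = o - 2 = -2 + o)
(y(c) + 1286)*(-46503 + h(27)) = ((-2 + 1/151) + 1286)*(-46503 + 27) = (-301/151 + 1286)*(-46476) = (193885/151)*(-46476) = -9010999260/151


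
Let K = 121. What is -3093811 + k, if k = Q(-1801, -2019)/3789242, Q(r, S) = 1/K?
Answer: -1418507028332701/458498282 ≈ -3.0938e+6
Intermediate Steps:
Q(r, S) = 1/121
k = 1/458498282 (k = (1/121)/3789242 = (1/121)*(1/3789242) = 1/458498282 ≈ 2.1810e-9)
-3093811 + k = -3093811 + 1/458498282 = -1418507028332701/458498282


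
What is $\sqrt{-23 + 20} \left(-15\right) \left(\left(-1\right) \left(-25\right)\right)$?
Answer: $- 375 i \sqrt{3} \approx - 649.52 i$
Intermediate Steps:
$\sqrt{-23 + 20} \left(-15\right) \left(\left(-1\right) \left(-25\right)\right) = \sqrt{-3} \left(-15\right) 25 = i \sqrt{3} \left(-15\right) 25 = - 15 i \sqrt{3} \cdot 25 = - 375 i \sqrt{3}$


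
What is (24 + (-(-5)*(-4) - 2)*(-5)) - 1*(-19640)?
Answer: 19774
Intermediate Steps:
(24 + (-(-5)*(-4) - 2)*(-5)) - 1*(-19640) = (24 + (-5*4 - 2)*(-5)) + 19640 = (24 + (-20 - 2)*(-5)) + 19640 = (24 - 22*(-5)) + 19640 = (24 + 110) + 19640 = 134 + 19640 = 19774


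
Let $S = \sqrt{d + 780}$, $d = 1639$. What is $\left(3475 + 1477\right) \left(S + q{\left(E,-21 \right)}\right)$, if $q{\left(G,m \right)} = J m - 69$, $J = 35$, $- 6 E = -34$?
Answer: $-3981408 + 4952 \sqrt{2419} \approx -3.7379 \cdot 10^{6}$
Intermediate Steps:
$E = \frac{17}{3}$ ($E = \left(- \frac{1}{6}\right) \left(-34\right) = \frac{17}{3} \approx 5.6667$)
$q{\left(G,m \right)} = -69 + 35 m$ ($q{\left(G,m \right)} = 35 m - 69 = -69 + 35 m$)
$S = \sqrt{2419}$ ($S = \sqrt{1639 + 780} = \sqrt{2419} \approx 49.183$)
$\left(3475 + 1477\right) \left(S + q{\left(E,-21 \right)}\right) = \left(3475 + 1477\right) \left(\sqrt{2419} + \left(-69 + 35 \left(-21\right)\right)\right) = 4952 \left(\sqrt{2419} - 804\right) = 4952 \left(-804 + \sqrt{2419}\right) = -3981408 + 4952 \sqrt{2419}$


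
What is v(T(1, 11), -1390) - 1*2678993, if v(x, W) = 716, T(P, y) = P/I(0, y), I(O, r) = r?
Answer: -2678277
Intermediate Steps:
T(P, y) = P/y
v(T(1, 11), -1390) - 1*2678993 = 716 - 1*2678993 = 716 - 2678993 = -2678277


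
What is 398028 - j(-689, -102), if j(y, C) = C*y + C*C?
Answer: 317346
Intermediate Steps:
j(y, C) = C**2 + C*y (j(y, C) = C*y + C**2 = C**2 + C*y)
398028 - j(-689, -102) = 398028 - (-102)*(-102 - 689) = 398028 - (-102)*(-791) = 398028 - 1*80682 = 398028 - 80682 = 317346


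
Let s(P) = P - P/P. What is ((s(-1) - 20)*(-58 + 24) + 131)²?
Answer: 772641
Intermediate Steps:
s(P) = -1 + P (s(P) = P - 1*1 = P - 1 = -1 + P)
((s(-1) - 20)*(-58 + 24) + 131)² = (((-1 - 1) - 20)*(-58 + 24) + 131)² = ((-2 - 20)*(-34) + 131)² = (-22*(-34) + 131)² = (748 + 131)² = 879² = 772641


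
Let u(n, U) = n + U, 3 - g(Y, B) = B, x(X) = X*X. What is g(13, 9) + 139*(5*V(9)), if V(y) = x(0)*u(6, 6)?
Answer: -6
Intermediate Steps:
x(X) = X²
g(Y, B) = 3 - B
u(n, U) = U + n
V(y) = 0 (V(y) = 0²*(6 + 6) = 0*12 = 0)
g(13, 9) + 139*(5*V(9)) = (3 - 1*9) + 139*(5*0) = (3 - 9) + 139*0 = -6 + 0 = -6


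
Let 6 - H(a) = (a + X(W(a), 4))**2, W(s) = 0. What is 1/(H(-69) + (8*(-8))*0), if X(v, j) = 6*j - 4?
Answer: -1/2395 ≈ -0.00041754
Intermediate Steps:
X(v, j) = -4 + 6*j
H(a) = 6 - (20 + a)**2 (H(a) = 6 - (a + (-4 + 6*4))**2 = 6 - (a + (-4 + 24))**2 = 6 - (a + 20)**2 = 6 - (20 + a)**2)
1/(H(-69) + (8*(-8))*0) = 1/((6 - (20 - 69)**2) + (8*(-8))*0) = 1/((6 - 1*(-49)**2) - 64*0) = 1/((6 - 1*2401) + 0) = 1/((6 - 2401) + 0) = 1/(-2395 + 0) = 1/(-2395) = -1/2395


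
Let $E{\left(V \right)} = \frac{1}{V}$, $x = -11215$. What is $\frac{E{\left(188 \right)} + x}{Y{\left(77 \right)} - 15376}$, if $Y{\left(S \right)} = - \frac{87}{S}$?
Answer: $\frac{162348263}{222599332} \approx 0.72933$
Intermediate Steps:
$\frac{E{\left(188 \right)} + x}{Y{\left(77 \right)} - 15376} = \frac{\frac{1}{188} - 11215}{- \frac{87}{77} - 15376} = \frac{\frac{1}{188} - 11215}{\left(-87\right) \frac{1}{77} - 15376} = - \frac{2108419}{188 \left(- \frac{87}{77} - 15376\right)} = - \frac{2108419}{188 \left(- \frac{1184039}{77}\right)} = \left(- \frac{2108419}{188}\right) \left(- \frac{77}{1184039}\right) = \frac{162348263}{222599332}$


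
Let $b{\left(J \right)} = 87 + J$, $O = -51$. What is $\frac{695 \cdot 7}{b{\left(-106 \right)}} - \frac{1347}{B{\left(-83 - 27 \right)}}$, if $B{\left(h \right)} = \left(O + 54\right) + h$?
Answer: $- \frac{494962}{2033} \approx -243.46$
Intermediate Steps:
$B{\left(h \right)} = 3 + h$ ($B{\left(h \right)} = \left(-51 + 54\right) + h = 3 + h$)
$\frac{695 \cdot 7}{b{\left(-106 \right)}} - \frac{1347}{B{\left(-83 - 27 \right)}} = \frac{695 \cdot 7}{87 - 106} - \frac{1347}{3 - 110} = \frac{4865}{-19} - \frac{1347}{3 - 110} = 4865 \left(- \frac{1}{19}\right) - \frac{1347}{3 - 110} = - \frac{4865}{19} - \frac{1347}{-107} = - \frac{4865}{19} - - \frac{1347}{107} = - \frac{4865}{19} + \frac{1347}{107} = - \frac{494962}{2033}$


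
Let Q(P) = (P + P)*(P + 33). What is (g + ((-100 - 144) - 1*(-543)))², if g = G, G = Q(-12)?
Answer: 42025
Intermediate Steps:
Q(P) = 2*P*(33 + P) (Q(P) = (2*P)*(33 + P) = 2*P*(33 + P))
G = -504 (G = 2*(-12)*(33 - 12) = 2*(-12)*21 = -504)
g = -504
(g + ((-100 - 144) - 1*(-543)))² = (-504 + ((-100 - 144) - 1*(-543)))² = (-504 + (-244 + 543))² = (-504 + 299)² = (-205)² = 42025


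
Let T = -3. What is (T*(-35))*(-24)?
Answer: -2520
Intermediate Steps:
(T*(-35))*(-24) = -3*(-35)*(-24) = 105*(-24) = -2520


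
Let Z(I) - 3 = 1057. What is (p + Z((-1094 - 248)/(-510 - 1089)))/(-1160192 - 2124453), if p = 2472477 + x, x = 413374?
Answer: -2886911/3284645 ≈ -0.87891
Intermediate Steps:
Z(I) = 1060 (Z(I) = 3 + 1057 = 1060)
p = 2885851 (p = 2472477 + 413374 = 2885851)
(p + Z((-1094 - 248)/(-510 - 1089)))/(-1160192 - 2124453) = (2885851 + 1060)/(-1160192 - 2124453) = 2886911/(-3284645) = 2886911*(-1/3284645) = -2886911/3284645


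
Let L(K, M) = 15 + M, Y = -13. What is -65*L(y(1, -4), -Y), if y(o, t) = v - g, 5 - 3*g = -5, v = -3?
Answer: -1820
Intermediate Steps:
g = 10/3 (g = 5/3 - 1/3*(-5) = 5/3 + 5/3 = 10/3 ≈ 3.3333)
y(o, t) = -19/3 (y(o, t) = -3 - 1*10/3 = -3 - 10/3 = -19/3)
-65*L(y(1, -4), -Y) = -65*(15 - 1*(-13)) = -65*(15 + 13) = -65*28 = -1820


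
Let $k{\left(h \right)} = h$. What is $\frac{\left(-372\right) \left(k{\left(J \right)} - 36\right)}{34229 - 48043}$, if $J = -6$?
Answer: $- \frac{7812}{6907} \approx -1.131$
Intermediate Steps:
$\frac{\left(-372\right) \left(k{\left(J \right)} - 36\right)}{34229 - 48043} = \frac{\left(-372\right) \left(-6 - 36\right)}{34229 - 48043} = \frac{\left(-372\right) \left(-42\right)}{-13814} = 15624 \left(- \frac{1}{13814}\right) = - \frac{7812}{6907}$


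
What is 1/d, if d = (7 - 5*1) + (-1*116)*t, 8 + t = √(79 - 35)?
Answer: 465/136418 + 58*√11/68209 ≈ 0.0062289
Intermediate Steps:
t = -8 + 2*√11 (t = -8 + √(79 - 35) = -8 + √44 = -8 + 2*√11 ≈ -1.3668)
d = 930 - 232*√11 (d = (7 - 5*1) + (-1*116)*(-8 + 2*√11) = (7 - 5) - 116*(-8 + 2*√11) = 2 + (928 - 232*√11) = 930 - 232*√11 ≈ 160.54)
1/d = 1/(930 - 232*√11)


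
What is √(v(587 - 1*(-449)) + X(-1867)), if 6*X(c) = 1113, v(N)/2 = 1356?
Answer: √11590/2 ≈ 53.828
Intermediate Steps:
v(N) = 2712 (v(N) = 2*1356 = 2712)
X(c) = 371/2 (X(c) = (⅙)*1113 = 371/2)
√(v(587 - 1*(-449)) + X(-1867)) = √(2712 + 371/2) = √(5795/2) = √11590/2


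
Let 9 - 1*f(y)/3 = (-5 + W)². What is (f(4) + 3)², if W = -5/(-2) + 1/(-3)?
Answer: 5041/144 ≈ 35.007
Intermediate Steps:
W = 13/6 (W = -5*(-½) + 1*(-⅓) = 5/2 - ⅓ = 13/6 ≈ 2.1667)
f(y) = 35/12 (f(y) = 27 - 3*(-5 + 13/6)² = 27 - 3*(-17/6)² = 27 - 3*289/36 = 27 - 289/12 = 35/12)
(f(4) + 3)² = (35/12 + 3)² = (71/12)² = 5041/144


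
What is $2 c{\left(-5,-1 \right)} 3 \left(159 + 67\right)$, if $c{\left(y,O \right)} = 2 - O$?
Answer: $4068$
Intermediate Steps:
$2 c{\left(-5,-1 \right)} 3 \left(159 + 67\right) = 2 \left(2 - -1\right) 3 \left(159 + 67\right) = 2 \left(2 + 1\right) 3 \cdot 226 = 2 \cdot 3 \cdot 3 \cdot 226 = 6 \cdot 3 \cdot 226 = 18 \cdot 226 = 4068$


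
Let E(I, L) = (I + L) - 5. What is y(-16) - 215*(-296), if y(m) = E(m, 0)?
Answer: 63619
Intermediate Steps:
E(I, L) = -5 + I + L
y(m) = -5 + m (y(m) = -5 + m + 0 = -5 + m)
y(-16) - 215*(-296) = (-5 - 16) - 215*(-296) = -21 + 63640 = 63619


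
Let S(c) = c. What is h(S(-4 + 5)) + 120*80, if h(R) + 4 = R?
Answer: 9597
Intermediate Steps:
h(R) = -4 + R
h(S(-4 + 5)) + 120*80 = (-4 + (-4 + 5)) + 120*80 = (-4 + 1) + 9600 = -3 + 9600 = 9597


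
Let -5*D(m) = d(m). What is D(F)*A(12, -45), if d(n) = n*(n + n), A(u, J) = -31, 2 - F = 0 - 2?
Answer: 992/5 ≈ 198.40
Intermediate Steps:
F = 4 (F = 2 - (0 - 2) = 2 - 1*(-2) = 2 + 2 = 4)
d(n) = 2*n² (d(n) = n*(2*n) = 2*n²)
D(m) = -2*m²/5
D(F)*A(12, -45) = -⅖*4²*(-31) = -⅖*16*(-31) = -32/5*(-31) = 992/5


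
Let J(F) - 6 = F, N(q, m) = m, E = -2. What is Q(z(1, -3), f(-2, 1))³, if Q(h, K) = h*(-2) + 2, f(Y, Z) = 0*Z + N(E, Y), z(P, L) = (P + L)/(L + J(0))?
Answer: 1000/27 ≈ 37.037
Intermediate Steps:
J(F) = 6 + F
z(P, L) = (L + P)/(6 + L) (z(P, L) = (P + L)/(L + (6 + 0)) = (L + P)/(L + 6) = (L + P)/(6 + L))
f(Y, Z) = Y (f(Y, Z) = 0*Z + Y = 0 + Y = Y)
Q(h, K) = 2 - 2*h (Q(h, K) = -2*h + 2 = 2 - 2*h)
Q(z(1, -3), f(-2, 1))³ = (2 - 2*(-3 + 1)/(6 - 3))³ = (2 - 2*(-2)/3)³ = (2 - 2*(-⅔))³ = (2 + 4/3)³ = (10/3)³ = 1000/27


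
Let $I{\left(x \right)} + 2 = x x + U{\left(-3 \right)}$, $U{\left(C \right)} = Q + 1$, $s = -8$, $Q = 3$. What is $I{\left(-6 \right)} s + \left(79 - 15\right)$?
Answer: $-240$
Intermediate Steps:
$U{\left(C \right)} = 4$ ($U{\left(C \right)} = 3 + 1 = 4$)
$I{\left(x \right)} = 2 + x^{2}$ ($I{\left(x \right)} = -2 + \left(x x + 4\right) = -2 + \left(x^{2} + 4\right) = -2 + \left(4 + x^{2}\right) = 2 + x^{2}$)
$I{\left(-6 \right)} s + \left(79 - 15\right) = \left(2 + \left(-6\right)^{2}\right) \left(-8\right) + \left(79 - 15\right) = \left(2 + 36\right) \left(-8\right) + \left(79 - 15\right) = 38 \left(-8\right) + 64 = -304 + 64 = -240$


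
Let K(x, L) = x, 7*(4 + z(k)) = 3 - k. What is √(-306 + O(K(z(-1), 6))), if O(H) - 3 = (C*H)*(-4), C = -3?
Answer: I*√16863/7 ≈ 18.551*I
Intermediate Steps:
z(k) = -25/7 - k/7 (z(k) = -4 + (3 - k)/7 = -4 + (3/7 - k/7) = -25/7 - k/7)
O(H) = 3 + 12*H (O(H) = 3 - 3*H*(-4) = 3 + 12*H)
√(-306 + O(K(z(-1), 6))) = √(-306 + (3 + 12*(-25/7 - ⅐*(-1)))) = √(-306 + (3 + 12*(-25/7 + ⅐))) = √(-306 + (3 + 12*(-24/7))) = √(-306 + (3 - 288/7)) = √(-306 - 267/7) = √(-2409/7) = I*√16863/7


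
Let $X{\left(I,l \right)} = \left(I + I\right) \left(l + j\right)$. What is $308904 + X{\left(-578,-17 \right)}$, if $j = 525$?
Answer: $-278344$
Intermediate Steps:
$X{\left(I,l \right)} = 2 I \left(525 + l\right)$ ($X{\left(I,l \right)} = \left(I + I\right) \left(l + 525\right) = 2 I \left(525 + l\right)$)
$308904 + X{\left(-578,-17 \right)} = 308904 + 2 \left(-578\right) \left(525 - 17\right) = 308904 + 2 \left(-578\right) 508 = 308904 - 587248 = -278344$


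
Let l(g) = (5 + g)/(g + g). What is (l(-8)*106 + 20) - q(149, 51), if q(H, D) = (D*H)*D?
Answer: -3100073/8 ≈ -3.8751e+5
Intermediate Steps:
l(g) = (5 + g)/(2*g) (l(g) = (5 + g)/((2*g)) = (5 + g)*(1/(2*g)) = (5 + g)/(2*g))
q(H, D) = H*D**2
(l(-8)*106 + 20) - q(149, 51) = (((1/2)*(5 - 8)/(-8))*106 + 20) - 149*51**2 = (((1/2)*(-1/8)*(-3))*106 + 20) - 149*2601 = ((3/16)*106 + 20) - 1*387549 = (159/8 + 20) - 387549 = 319/8 - 387549 = -3100073/8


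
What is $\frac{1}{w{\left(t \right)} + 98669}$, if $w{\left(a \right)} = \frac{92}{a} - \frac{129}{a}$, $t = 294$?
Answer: $\frac{294}{29008649} \approx 1.0135 \cdot 10^{-5}$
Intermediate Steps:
$w{\left(a \right)} = - \frac{37}{a}$
$\frac{1}{w{\left(t \right)} + 98669} = \frac{1}{- \frac{37}{294} + 98669} = \frac{1}{\frac{29008649}{294}} = \frac{294}{29008649}$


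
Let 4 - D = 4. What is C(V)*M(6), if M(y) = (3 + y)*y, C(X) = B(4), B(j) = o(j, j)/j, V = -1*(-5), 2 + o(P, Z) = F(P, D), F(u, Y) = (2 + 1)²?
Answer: 189/2 ≈ 94.500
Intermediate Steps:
D = 0 (D = 4 - 1*4 = 4 - 4 = 0)
F(u, Y) = 9 (F(u, Y) = 3² = 9)
o(P, Z) = 7 (o(P, Z) = -2 + 9 = 7)
V = 5
B(j) = 7/j
C(X) = 7/4
M(y) = y*(3 + y)
C(V)*M(6) = 7*(6*(3 + 6))/4 = 7*(6*9)/4 = (7/4)*54 = 189/2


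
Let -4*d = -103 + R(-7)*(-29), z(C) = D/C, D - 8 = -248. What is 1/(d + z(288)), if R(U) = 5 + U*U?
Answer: 12/4997 ≈ 0.0024014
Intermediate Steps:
D = -240 (D = 8 - 248 = -240)
R(U) = 5 + U²
z(C) = -240/C
d = 1669/4 (d = -(-103 + (5 + (-7)²)*(-29))/4 = -(-103 + (5 + 49)*(-29))/4 = -(-103 + 54*(-29))/4 = -(-103 - 1566)/4 = -¼*(-1669) = 1669/4 ≈ 417.25)
1/(d + z(288)) = 1/(1669/4 - 240/288) = 1/(1669/4 - 240*1/288) = 1/(1669/4 - ⅚) = 1/(4997/12) = 12/4997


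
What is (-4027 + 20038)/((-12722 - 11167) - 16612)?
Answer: -16011/40501 ≈ -0.39532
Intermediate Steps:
(-4027 + 20038)/((-12722 - 11167) - 16612) = 16011/(-23889 - 16612) = 16011/(-40501) = 16011*(-1/40501) = -16011/40501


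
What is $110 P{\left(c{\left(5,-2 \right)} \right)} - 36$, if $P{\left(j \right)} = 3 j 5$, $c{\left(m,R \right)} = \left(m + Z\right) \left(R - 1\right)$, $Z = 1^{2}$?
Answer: $-29736$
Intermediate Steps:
$Z = 1$
$c{\left(m,R \right)} = \left(1 + m\right) \left(-1 + R\right)$ ($c{\left(m,R \right)} = \left(m + 1\right) \left(R - 1\right) = \left(1 + m\right) \left(-1 + R\right)$)
$P{\left(j \right)} = 15 j$
$110 P{\left(c{\left(5,-2 \right)} \right)} - 36 = 110 \cdot 15 \left(-1 - 2 - 5 - 10\right) - 36 = 110 \cdot 15 \left(-18\right) - 36 = 110 \left(-270\right) - 36 = -29700 - 36 = -29736$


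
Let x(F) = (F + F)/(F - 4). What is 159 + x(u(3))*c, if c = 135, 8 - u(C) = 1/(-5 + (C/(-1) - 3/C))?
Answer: 25593/37 ≈ 691.70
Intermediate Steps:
u(C) = 8 - 1/(-5 - C - 3/C) (u(C) = 8 - 1/(-5 + (C/(-1) - 3/C)) = 8 - 1/(-5 + (C*(-1) - 3/C)) = 8 - 1/(-5 + (-C - 3/C)) = 8 - 1/(-5 - C - 3/C))
x(F) = 2*F/(-4 + F) (x(F) = (2*F)/(-4 + F) = 2*F/(-4 + F))
159 + x(u(3))*c = 159 + (2*((24 + 8*3² + 41*3)/(3 + 3² + 5*3))/(-4 + (24 + 8*3² + 41*3)/(3 + 3² + 5*3)))*135 = 159 + (2*((24 + 8*9 + 123)/(3 + 9 + 15))/(-4 + (24 + 8*9 + 123)/(3 + 9 + 15)))*135 = 159 + (2*((24 + 72 + 123)/27)/(-4 + (24 + 72 + 123)/27))*135 = 159 + (2*((1/27)*219)/(-4 + (1/27)*219))*135 = 159 + (2*(73/9)/(-4 + 73/9))*135 = 159 + (2*(73/9)/(37/9))*135 = 159 + (2*(73/9)*(9/37))*135 = 159 + (146/37)*135 = 159 + 19710/37 = 25593/37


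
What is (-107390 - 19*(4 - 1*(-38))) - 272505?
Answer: -380693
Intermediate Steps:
(-107390 - 19*(4 - 1*(-38))) - 272505 = (-107390 - 19*(4 + 38)) - 272505 = (-107390 - 19*42) - 272505 = (-107390 - 798) - 272505 = -108188 - 272505 = -380693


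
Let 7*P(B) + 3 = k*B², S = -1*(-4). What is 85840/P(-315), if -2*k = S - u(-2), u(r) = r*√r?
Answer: -39748812880/19691598153 + 6624702000*I*√2/6563866051 ≈ -2.0186 + 1.4273*I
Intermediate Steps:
u(r) = r^(3/2)
S = 4
k = -2 - I*√2 (k = -(4 - (-2)^(3/2))/2 = -(4 - (-2)*I*√2)/2 = -(4 + 2*I*√2)/2 = -2 - I*√2 ≈ -2.0 - 1.4142*I)
P(B) = -3/7 + B²*(-2 - I*√2)/7 (P(B) = -3/7 + ((-2 - I*√2)*B²)/7 = -3/7 + (B²*(-2 - I*√2))/7 = -3/7 + B²*(-2 - I*√2)/7)
85840/P(-315) = 85840/(-3/7 + (⅐)*(-315)²*(-2 - I*√2)) = 85840/(-3/7 + (⅐)*99225*(-2 - I*√2)) = 85840/(-3/7 + (-28350 - 14175*I*√2)) = 85840/(-198453/7 - 14175*I*√2)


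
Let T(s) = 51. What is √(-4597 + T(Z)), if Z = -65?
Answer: I*√4546 ≈ 67.424*I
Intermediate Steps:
√(-4597 + T(Z)) = √(-4597 + 51) = √(-4546) = I*√4546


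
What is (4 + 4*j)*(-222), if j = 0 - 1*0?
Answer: -888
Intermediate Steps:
j = 0 (j = 0 + 0 = 0)
(4 + 4*j)*(-222) = (4 + 4*0)*(-222) = (4 + 0)*(-222) = 4*(-222) = -888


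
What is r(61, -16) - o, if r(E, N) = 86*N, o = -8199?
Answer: 6823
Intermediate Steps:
r(61, -16) - o = 86*(-16) - 1*(-8199) = -1376 + 8199 = 6823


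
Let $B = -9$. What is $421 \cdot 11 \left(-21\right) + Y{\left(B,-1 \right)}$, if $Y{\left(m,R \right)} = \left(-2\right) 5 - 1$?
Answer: $-97262$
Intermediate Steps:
$Y{\left(m,R \right)} = -11$ ($Y{\left(m,R \right)} = -10 - 1 = -11$)
$421 \cdot 11 \left(-21\right) + Y{\left(B,-1 \right)} = 421 \cdot 11 \left(-21\right) - 11 = 421 \left(-231\right) - 11 = -97251 - 11 = -97262$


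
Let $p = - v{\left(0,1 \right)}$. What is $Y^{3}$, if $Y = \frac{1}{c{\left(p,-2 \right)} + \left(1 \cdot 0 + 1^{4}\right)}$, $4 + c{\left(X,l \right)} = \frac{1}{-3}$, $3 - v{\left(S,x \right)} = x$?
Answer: $- \frac{27}{1000} \approx -0.027$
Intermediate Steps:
$v{\left(S,x \right)} = 3 - x$
$p = -2$ ($p = - (3 - 1) = \left(-1\right) 2 = -2$)
$c{\left(X,l \right)} = - \frac{13}{3}$ ($c{\left(X,l \right)} = -4 + \frac{1}{-3} = -4 - \frac{1}{3} = - \frac{13}{3}$)
$Y = - \frac{3}{10}$ ($Y = \frac{1}{- \frac{13}{3} + \left(1 \cdot 0 + 1^{4}\right)} = \frac{1}{- \frac{13}{3} + \left(0 + 1\right)} = \frac{1}{- \frac{13}{3} + 1} = \frac{1}{- \frac{10}{3}} = - \frac{3}{10} \approx -0.3$)
$Y^{3} = \left(- \frac{3}{10}\right)^{3} = - \frac{27}{1000}$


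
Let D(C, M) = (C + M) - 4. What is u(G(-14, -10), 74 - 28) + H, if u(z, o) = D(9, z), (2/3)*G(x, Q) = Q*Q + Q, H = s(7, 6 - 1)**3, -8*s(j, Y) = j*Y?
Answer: 28805/512 ≈ 56.260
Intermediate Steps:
s(j, Y) = -Y*j/8 (s(j, Y) = -j*Y/8 = -Y*j/8)
H = -42875/512 (H = (-1/8*(6 - 1)*7)**3 = (-1/8*5*7)**3 = (-35/8)**3 = -42875/512 ≈ -83.740)
G(x, Q) = 3*Q/2 + 3*Q**2/2 (G(x, Q) = 3*(Q*Q + Q)/2 = 3*(Q**2 + Q)/2 = 3*(Q + Q**2)/2 = 3*Q/2 + 3*Q**2/2)
D(C, M) = -4 + C + M
u(z, o) = 5 + z (u(z, o) = -4 + 9 + z = 5 + z)
u(G(-14, -10), 74 - 28) + H = (5 + (3/2)*(-10)*(1 - 10)) - 42875/512 = (5 + (3/2)*(-10)*(-9)) - 42875/512 = (5 + 135) - 42875/512 = 140 - 42875/512 = 28805/512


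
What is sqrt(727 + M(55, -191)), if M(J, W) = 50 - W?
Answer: 22*sqrt(2) ≈ 31.113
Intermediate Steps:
sqrt(727 + M(55, -191)) = sqrt(727 + (50 - 1*(-191))) = sqrt(727 + (50 + 191)) = sqrt(727 + 241) = sqrt(968) = 22*sqrt(2)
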